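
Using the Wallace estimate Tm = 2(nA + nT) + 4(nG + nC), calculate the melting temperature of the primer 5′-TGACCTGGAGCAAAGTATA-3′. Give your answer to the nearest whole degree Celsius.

54°C

Base counts: A=7, T=4, G=5, C=3 (length 19).
Tm = 2·(7+4) + 4·(5+3) = 2·11 + 4·8 = 22 + 32 = 54°C.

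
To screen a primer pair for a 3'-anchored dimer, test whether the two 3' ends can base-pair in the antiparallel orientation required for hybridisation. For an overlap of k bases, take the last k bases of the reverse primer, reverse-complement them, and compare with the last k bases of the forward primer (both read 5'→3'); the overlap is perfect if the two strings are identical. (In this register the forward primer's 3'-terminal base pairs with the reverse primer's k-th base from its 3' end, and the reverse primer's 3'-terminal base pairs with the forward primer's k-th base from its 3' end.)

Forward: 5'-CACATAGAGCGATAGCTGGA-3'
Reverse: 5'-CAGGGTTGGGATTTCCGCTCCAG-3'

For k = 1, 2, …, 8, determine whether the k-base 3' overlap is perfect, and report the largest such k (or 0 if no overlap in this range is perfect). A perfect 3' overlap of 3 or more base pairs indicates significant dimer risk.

Longest perfect overlap: 5 complementary base pairs; significant dimer risk (threshold 3).

Last 8 bases (5'→3') — forward …TAGCTGGA, reverse …CGCTCCAG.
Reverse complement of the reverse primer's last 8 bases: CTGGAGCG; its first k bases are the reverse complement of the reverse primer's last k bases, so a perfect k-base overlap needs the forward primer's last k bases to equal them.
Comparing (forward last k vs required): k=1: A vs C ✗; k=2: GA vs CT ✗; k=3: GGA vs CTG ✗; k=4: TGGA vs CTGG ✗; k=5: CTGGA vs CTGGA ✓; k=6: GCTGGA vs CTGGAG ✗; k=7: AGCTGGA vs CTGGAGC ✗; k=8: TAGCTGGA vs CTGGAGCG ✗.
Only k = 5 is perfect, so the longest perfect 3' overlap is 5.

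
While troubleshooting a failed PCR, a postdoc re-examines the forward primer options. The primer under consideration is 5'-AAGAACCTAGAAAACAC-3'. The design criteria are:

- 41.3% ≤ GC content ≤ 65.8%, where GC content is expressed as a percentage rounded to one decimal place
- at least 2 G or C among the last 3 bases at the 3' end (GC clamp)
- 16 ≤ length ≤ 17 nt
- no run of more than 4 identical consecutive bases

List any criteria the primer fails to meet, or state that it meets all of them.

Fails: GC content.

Base counts: A=10, T=1, G=2, C=4 (length 17).
GC content: GC 6/17 = 35.3%, outside 41.3–65.8% ✗
GC clamp: 3' end CAC has 2 G/C ✓
length: length 17 ✓
homopolymer run: longest run = 4 ✓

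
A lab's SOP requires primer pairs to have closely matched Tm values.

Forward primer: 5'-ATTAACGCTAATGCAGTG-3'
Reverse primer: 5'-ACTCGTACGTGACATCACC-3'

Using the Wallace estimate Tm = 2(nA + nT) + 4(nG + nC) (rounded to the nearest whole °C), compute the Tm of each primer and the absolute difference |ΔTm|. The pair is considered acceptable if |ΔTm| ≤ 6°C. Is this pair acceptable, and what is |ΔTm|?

Forward: A=6 T=5 G=4 C=3 → Tm = 2·11 + 4·7 = 50°C.
Reverse: A=5 T=4 G=3 C=7 → Tm = 2·9 + 4·10 = 58°C.
|ΔTm| = |50 − 58| = 8°C, > 6°C.

|ΔTm| = 8°C; the pair is not acceptable.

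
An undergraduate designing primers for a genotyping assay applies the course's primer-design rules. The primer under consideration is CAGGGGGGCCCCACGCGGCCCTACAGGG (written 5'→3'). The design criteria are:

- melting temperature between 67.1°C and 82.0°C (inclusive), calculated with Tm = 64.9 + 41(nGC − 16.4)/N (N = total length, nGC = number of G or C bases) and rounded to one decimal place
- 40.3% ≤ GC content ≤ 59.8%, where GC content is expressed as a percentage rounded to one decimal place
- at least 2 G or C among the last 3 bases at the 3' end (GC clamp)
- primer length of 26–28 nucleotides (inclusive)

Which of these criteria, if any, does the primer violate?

Base counts: A=4, T=1, G=12, C=11 (length 28).
Tm: Tm = 64.9 + 41·(23 − 16.4)/28 = 74.6°C ✓
GC content: GC 23/28 = 82.1%, outside 40.3–59.8% ✗
GC clamp: 3' end GGG has 3 G/C ✓
length: length 28 ✓

Fails: GC content.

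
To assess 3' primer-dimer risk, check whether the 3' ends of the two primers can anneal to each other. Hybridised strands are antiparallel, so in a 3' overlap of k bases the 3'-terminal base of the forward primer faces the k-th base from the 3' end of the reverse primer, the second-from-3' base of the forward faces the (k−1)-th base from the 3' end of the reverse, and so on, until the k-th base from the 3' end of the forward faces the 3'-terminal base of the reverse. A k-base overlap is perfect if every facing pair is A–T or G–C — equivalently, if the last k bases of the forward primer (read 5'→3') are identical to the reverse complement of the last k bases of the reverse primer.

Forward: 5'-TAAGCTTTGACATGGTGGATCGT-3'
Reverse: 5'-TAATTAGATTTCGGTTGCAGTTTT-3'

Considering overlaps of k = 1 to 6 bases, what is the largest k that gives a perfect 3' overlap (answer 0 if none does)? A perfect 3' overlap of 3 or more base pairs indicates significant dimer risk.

Longest perfect overlap: 0 complementary base pairs; below the dimer-risk threshold (threshold 3).

Last 6 bases (5'→3') — forward …GATCGT, reverse …AGTTTT.
Reverse complement of the reverse primer's last 6 bases: AAAACT; its first k bases are the reverse complement of the reverse primer's last k bases, so a perfect k-base overlap needs the forward primer's last k bases to equal them.
Comparing (forward last k vs required): k=1: T vs A ✗; k=2: GT vs AA ✗; k=3: CGT vs AAA ✗; k=4: TCGT vs AAAA ✗; k=5: ATCGT vs AAAAC ✗; k=6: GATCGT vs AAAACT ✗.
No overlap length from 1 to 6 is perfect, so the longest perfect 3' overlap is 0.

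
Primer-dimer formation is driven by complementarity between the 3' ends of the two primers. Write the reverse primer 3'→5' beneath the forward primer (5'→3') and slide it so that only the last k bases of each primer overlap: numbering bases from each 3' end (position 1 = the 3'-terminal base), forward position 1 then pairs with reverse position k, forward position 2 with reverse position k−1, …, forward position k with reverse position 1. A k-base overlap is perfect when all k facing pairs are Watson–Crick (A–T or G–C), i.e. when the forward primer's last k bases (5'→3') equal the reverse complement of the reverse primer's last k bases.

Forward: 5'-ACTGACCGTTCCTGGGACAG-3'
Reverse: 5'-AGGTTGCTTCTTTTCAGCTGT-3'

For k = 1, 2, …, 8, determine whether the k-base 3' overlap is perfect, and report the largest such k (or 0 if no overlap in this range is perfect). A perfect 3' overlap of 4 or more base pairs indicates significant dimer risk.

Last 8 bases (5'→3') — forward …TGGGACAG, reverse …TCAGCTGT.
Reverse complement of the reverse primer's last 8 bases: ACAGCTGA; its first k bases are the reverse complement of the reverse primer's last k bases, so a perfect k-base overlap needs the forward primer's last k bases to equal them.
Comparing (forward last k vs required): k=1: G vs A ✗; k=2: AG vs AC ✗; k=3: CAG vs ACA ✗; k=4: ACAG vs ACAG ✓; k=5: GACAG vs ACAGC ✗; k=6: GGACAG vs ACAGCT ✗; k=7: GGGACAG vs ACAGCTG ✗; k=8: TGGGACAG vs ACAGCTGA ✗.
Only k = 4 is perfect, so the longest perfect 3' overlap is 4.

Longest perfect overlap: 4 complementary base pairs; significant dimer risk (threshold 4).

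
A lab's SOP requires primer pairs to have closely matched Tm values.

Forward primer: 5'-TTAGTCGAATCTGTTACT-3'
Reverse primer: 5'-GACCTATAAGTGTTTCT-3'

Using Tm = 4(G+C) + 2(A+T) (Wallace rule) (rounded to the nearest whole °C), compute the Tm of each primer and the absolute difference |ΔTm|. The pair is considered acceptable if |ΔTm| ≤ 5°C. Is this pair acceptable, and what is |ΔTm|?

Forward: A=4 T=8 G=3 C=3 → Tm = 2·12 + 4·6 = 48°C.
Reverse: A=4 T=7 G=3 C=3 → Tm = 2·11 + 4·6 = 46°C.
|ΔTm| = |48 − 46| = 2°C, ≤ 5°C.

|ΔTm| = 2°C; the pair is acceptable.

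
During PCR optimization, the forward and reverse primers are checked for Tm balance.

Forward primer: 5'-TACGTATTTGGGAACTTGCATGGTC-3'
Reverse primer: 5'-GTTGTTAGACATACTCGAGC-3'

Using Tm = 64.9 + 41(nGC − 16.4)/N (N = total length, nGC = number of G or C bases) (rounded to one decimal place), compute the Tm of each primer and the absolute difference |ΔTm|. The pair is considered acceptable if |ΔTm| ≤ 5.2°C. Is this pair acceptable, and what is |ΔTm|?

|ΔTm| = 6.3°C; the pair is not acceptable.

Forward: G+C = 11, N = 25 → Tm = 64.9 + 41·(11 − 16.4)/25 = 56.0°C.
Reverse: G+C = 9, N = 20 → Tm = 64.9 + 41·(9 − 16.4)/20 = 49.7°C.
|ΔTm| = |56.0 − 49.7| = 6.3°C, > 5.2°C.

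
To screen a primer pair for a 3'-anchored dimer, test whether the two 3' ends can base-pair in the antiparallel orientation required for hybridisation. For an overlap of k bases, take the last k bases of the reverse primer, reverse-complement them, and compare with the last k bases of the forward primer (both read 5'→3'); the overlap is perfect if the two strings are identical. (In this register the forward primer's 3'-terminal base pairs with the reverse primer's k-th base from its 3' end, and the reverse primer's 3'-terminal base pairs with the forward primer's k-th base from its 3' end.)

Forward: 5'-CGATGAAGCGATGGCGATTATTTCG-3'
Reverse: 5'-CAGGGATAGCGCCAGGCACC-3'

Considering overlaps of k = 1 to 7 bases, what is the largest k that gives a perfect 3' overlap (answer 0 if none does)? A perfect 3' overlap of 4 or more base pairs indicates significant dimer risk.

Longest perfect overlap: 1 complementary base pair; below the dimer-risk threshold (threshold 4).

Last 7 bases (5'→3') — forward …TATTTCG, reverse …AGGCACC.
Reverse complement of the reverse primer's last 7 bases: GGTGCCT; its first k bases are the reverse complement of the reverse primer's last k bases, so a perfect k-base overlap needs the forward primer's last k bases to equal them.
Comparing (forward last k vs required): k=1: G vs G ✓; k=2: CG vs GG ✗; k=3: TCG vs GGT ✗; k=4: TTCG vs GGTG ✗; k=5: TTTCG vs GGTGC ✗; k=6: ATTTCG vs GGTGCC ✗; k=7: TATTTCG vs GGTGCCT ✗.
Only k = 1 is perfect, so the longest perfect 3' overlap is 1.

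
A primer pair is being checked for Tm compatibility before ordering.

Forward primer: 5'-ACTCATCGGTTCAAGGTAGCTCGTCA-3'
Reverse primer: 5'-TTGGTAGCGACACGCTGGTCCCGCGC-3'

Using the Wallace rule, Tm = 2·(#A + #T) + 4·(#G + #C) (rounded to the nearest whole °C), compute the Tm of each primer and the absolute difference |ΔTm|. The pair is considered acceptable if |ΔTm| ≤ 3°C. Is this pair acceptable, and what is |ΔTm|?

|ΔTm| = 10°C; the pair is not acceptable.

Forward: A=6 T=7 G=6 C=7 → Tm = 2·13 + 4·13 = 78°C.
Reverse: A=3 T=5 G=9 C=9 → Tm = 2·8 + 4·18 = 88°C.
|ΔTm| = |78 − 88| = 10°C, > 3°C.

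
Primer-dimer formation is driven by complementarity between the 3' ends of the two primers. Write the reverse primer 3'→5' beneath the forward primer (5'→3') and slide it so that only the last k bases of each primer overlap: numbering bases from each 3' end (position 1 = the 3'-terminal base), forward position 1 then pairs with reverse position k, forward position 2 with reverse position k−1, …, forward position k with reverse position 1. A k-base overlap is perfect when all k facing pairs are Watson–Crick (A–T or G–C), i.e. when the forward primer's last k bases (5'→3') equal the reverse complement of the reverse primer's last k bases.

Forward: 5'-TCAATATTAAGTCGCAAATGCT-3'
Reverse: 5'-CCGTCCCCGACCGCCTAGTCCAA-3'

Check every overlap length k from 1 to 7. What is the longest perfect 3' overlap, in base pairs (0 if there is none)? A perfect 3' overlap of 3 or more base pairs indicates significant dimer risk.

Last 7 bases (5'→3') — forward …AAATGCT, reverse …AGTCCAA.
Reverse complement of the reverse primer's last 7 bases: TTGGACT; its first k bases are the reverse complement of the reverse primer's last k bases, so a perfect k-base overlap needs the forward primer's last k bases to equal them.
Comparing (forward last k vs required): k=1: T vs T ✓; k=2: CT vs TT ✗; k=3: GCT vs TTG ✗; k=4: TGCT vs TTGG ✗; k=5: ATGCT vs TTGGA ✗; k=6: AATGCT vs TTGGAC ✗; k=7: AAATGCT vs TTGGACT ✗.
Only k = 1 is perfect, so the longest perfect 3' overlap is 1.

Longest perfect overlap: 1 complementary base pair; below the dimer-risk threshold (threshold 3).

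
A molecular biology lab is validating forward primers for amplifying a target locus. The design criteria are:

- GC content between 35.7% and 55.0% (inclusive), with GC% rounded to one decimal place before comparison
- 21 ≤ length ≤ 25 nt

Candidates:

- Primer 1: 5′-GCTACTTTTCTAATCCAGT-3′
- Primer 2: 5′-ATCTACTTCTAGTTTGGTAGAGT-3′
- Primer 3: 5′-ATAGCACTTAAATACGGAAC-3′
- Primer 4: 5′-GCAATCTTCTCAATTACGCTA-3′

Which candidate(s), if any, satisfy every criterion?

Primer 4 only.

Primer 1 (19 nt, A=4 T=8 G=2 C=5): GC 7/19 = 36.8% ✓; length 19, outside 21–25 ✗ — fails.
Primer 2 (23 nt, A=5 T=10 G=5 C=3): GC 8/23 = 34.8%, outside 35.7–55.0% ✗; length 23 ✓ — fails.
Primer 3 (20 nt, A=9 T=4 G=3 C=4): GC 7/20 = 35.0%, outside 35.7–55.0% ✗; length 20, outside 21–25 ✗ — fails.
Primer 4 (21 nt, A=6 T=7 G=2 C=6): GC 8/21 = 38.1% ✓; length 21 ✓ — passes.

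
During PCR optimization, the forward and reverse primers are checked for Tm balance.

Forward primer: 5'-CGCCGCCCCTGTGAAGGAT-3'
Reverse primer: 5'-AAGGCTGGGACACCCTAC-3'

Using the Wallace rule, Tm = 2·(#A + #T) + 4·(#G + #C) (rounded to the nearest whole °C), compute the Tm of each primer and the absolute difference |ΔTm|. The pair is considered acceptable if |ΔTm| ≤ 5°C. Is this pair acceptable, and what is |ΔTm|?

|ΔTm| = 6°C; the pair is not acceptable.

Forward: A=3 T=3 G=6 C=7 → Tm = 2·6 + 4·13 = 64°C.
Reverse: A=5 T=2 G=5 C=6 → Tm = 2·7 + 4·11 = 58°C.
|ΔTm| = |64 − 58| = 6°C, > 5°C.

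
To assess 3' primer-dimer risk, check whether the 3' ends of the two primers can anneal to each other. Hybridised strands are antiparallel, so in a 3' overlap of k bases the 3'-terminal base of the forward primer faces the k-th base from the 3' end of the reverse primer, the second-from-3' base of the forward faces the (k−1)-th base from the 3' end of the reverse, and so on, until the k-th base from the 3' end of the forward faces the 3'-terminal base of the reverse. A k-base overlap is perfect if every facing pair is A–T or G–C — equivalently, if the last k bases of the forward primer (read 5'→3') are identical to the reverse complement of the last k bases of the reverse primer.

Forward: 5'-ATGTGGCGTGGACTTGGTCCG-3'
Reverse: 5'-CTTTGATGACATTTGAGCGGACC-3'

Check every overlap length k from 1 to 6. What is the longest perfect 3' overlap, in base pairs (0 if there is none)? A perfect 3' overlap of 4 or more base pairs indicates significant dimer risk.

Longest perfect overlap: 6 complementary base pairs; significant dimer risk (threshold 4).

Last 6 bases (5'→3') — forward …GGTCCG, reverse …CGGACC.
Reverse complement of the reverse primer's last 6 bases: GGTCCG; its first k bases are the reverse complement of the reverse primer's last k bases, so a perfect k-base overlap needs the forward primer's last k bases to equal them.
Comparing (forward last k vs required): k=1: G vs G ✓; k=2: CG vs GG ✗; k=3: CCG vs GGT ✗; k=4: TCCG vs GGTC ✗; k=5: GTCCG vs GGTCC ✗; k=6: GGTCCG vs GGTCCG ✓.
Perfect overlaps at k = 1, 6; the largest is 6.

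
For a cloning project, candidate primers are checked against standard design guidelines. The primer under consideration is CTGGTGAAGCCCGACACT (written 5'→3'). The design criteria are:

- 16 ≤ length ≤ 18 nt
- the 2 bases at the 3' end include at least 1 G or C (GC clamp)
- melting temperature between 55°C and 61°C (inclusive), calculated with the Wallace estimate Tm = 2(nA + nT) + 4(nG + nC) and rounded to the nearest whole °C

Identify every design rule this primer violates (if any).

Base counts: A=4, T=3, G=5, C=6 (length 18).
length: length 18 ✓
GC clamp: 3' end CT has 1 G/C ✓
Tm: Tm = 2·7 + 4·11 = 58°C ✓

Meets all criteria.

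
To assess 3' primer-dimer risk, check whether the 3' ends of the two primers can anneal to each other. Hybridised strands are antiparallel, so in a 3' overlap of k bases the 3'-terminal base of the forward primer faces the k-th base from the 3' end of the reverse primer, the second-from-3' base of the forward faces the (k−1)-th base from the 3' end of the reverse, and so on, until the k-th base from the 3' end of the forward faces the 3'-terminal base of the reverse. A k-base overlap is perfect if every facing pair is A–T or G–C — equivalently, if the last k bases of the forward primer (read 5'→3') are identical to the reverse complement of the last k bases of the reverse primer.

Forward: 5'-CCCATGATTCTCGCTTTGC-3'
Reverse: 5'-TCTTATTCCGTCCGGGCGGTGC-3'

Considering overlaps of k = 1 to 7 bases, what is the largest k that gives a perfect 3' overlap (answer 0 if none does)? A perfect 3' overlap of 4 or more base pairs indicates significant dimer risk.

Longest perfect overlap: 2 complementary base pairs; below the dimer-risk threshold (threshold 4).

Last 7 bases (5'→3') — forward …GCTTTGC, reverse …GCGGTGC.
Reverse complement of the reverse primer's last 7 bases: GCACCGC; its first k bases are the reverse complement of the reverse primer's last k bases, so a perfect k-base overlap needs the forward primer's last k bases to equal them.
Comparing (forward last k vs required): k=1: C vs G ✗; k=2: GC vs GC ✓; k=3: TGC vs GCA ✗; k=4: TTGC vs GCAC ✗; k=5: TTTGC vs GCACC ✗; k=6: CTTTGC vs GCACCG ✗; k=7: GCTTTGC vs GCACCGC ✗.
Only k = 2 is perfect, so the longest perfect 3' overlap is 2.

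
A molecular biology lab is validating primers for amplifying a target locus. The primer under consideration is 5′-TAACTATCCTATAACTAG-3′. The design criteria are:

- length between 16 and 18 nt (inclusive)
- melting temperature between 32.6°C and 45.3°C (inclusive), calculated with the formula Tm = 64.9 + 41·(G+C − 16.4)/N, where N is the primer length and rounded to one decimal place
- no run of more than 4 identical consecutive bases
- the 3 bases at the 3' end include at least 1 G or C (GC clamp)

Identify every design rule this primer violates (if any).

Meets all criteria.

Base counts: A=7, T=6, G=1, C=4 (length 18).
length: length 18 ✓
Tm: Tm = 64.9 + 41·(5 − 16.4)/18 = 38.9°C ✓
homopolymer run: longest run = 2 ✓
GC clamp: 3' end TAG has 1 G/C ✓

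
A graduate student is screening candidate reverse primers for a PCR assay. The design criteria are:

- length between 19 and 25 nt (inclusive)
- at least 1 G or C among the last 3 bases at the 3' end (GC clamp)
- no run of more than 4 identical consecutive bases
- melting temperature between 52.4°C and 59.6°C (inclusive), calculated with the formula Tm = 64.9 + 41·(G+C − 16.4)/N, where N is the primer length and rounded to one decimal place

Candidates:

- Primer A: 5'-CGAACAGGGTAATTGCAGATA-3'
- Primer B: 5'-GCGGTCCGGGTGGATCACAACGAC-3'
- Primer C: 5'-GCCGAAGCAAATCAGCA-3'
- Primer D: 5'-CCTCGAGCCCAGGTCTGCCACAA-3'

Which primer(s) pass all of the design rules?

None of the candidates satisfy all criteria.

Primer A (21 nt, A=8 T=4 G=6 C=3): length 21 ✓; 3' end ATA has 0 G/C, need ≥1 ✗; longest run = 3 ✓; Tm = 64.9 + 41·(9 − 16.4)/21 = 50.5°C, outside 52.4–59.6°C ✗ — fails.
Primer B (24 nt, A=5 T=3 G=9 C=7): length 24 ✓; 3' end GAC has 2 G/C ✓; longest run = 3 ✓; Tm = 64.9 + 41·(16 − 16.4)/24 = 64.2°C, outside 52.4–59.6°C ✗ — fails.
Primer C (17 nt, A=7 T=1 G=4 C=5): length 17, outside 19–25 ✗; 3' end GCA has 2 G/C ✓; longest run = 3 ✓; Tm = 64.9 + 41·(9 − 16.4)/17 = 47.1°C, outside 52.4–59.6°C ✗ — fails.
Primer D (23 nt, A=5 T=3 G=5 C=10): length 23 ✓; 3' end CAA has 1 G/C ✓; longest run = 3 ✓; Tm = 64.9 + 41·(15 − 16.4)/23 = 62.4°C, outside 52.4–59.6°C ✗ — fails.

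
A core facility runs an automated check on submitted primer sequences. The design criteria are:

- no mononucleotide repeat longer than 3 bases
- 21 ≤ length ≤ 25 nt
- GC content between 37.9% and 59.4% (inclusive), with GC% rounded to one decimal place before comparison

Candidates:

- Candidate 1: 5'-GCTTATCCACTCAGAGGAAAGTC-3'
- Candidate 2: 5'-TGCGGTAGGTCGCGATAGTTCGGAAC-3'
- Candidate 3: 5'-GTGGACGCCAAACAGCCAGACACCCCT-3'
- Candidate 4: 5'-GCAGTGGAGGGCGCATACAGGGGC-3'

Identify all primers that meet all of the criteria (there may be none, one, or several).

Candidate 1 (23 nt, A=7 T=5 G=5 C=6): longest run = 3 ✓; length 23 ✓; GC 11/23 = 47.8% ✓ — passes.
Candidate 2 (26 nt, A=5 T=6 G=10 C=5): longest run = 2 ✓; length 26, outside 21–25 ✗; GC 15/26 = 57.7% ✓ — fails.
Candidate 3 (27 nt, A=8 T=2 G=6 C=11): longest run = 4, exceeds 3 ✗; length 27, outside 21–25 ✗; GC 17/27 = 63.0%, outside 37.9–59.4% ✗ — fails.
Candidate 4 (24 nt, A=5 T=2 G=12 C=5): longest run = 4, exceeds 3 ✗; length 24 ✓; GC 17/24 = 70.8%, outside 37.9–59.4% ✗ — fails.

Candidate 1 only.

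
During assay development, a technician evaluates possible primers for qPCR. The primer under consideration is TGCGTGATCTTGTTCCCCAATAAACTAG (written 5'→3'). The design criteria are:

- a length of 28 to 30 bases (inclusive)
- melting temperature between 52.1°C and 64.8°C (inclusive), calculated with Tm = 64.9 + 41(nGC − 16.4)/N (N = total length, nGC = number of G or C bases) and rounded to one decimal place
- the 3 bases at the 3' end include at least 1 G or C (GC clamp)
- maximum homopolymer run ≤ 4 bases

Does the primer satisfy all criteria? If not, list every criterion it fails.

Base counts: A=7, T=9, G=5, C=7 (length 28).
length: length 28 ✓
Tm: Tm = 64.9 + 41·(12 − 16.4)/28 = 58.5°C ✓
GC clamp: 3' end TAG has 1 G/C ✓
homopolymer run: longest run = 4 ✓

Meets all criteria.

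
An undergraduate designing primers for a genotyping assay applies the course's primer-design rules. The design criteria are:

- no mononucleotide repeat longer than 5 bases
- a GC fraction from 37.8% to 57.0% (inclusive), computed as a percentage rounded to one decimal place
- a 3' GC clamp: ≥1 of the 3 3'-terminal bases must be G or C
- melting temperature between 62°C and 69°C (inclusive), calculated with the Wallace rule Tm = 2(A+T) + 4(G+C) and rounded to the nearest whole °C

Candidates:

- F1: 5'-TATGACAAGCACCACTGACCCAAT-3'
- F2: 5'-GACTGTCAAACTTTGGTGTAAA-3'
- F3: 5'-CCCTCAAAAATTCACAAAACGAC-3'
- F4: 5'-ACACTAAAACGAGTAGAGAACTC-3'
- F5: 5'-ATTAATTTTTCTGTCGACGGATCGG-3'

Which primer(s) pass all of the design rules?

F3 and F4.

F1 (24 nt, A=9 T=4 G=3 C=8): longest run = 3 ✓; GC 11/24 = 45.8% ✓; 3' end AAT has 0 G/C, need ≥1 ✗; Tm = 2·13 + 4·11 = 70°C, outside 62–69°C ✗ — fails.
F2 (22 nt, A=7 T=7 G=5 C=3): longest run = 3 ✓; GC 8/22 = 36.4%, outside 37.8–57.0% ✗; 3' end AAA has 0 G/C, need ≥1 ✗; Tm = 2·14 + 4·8 = 60°C, outside 62–69°C ✗ — fails.
F3 (23 nt, A=11 T=3 G=1 C=8): longest run = 5 ✓; GC 9/23 = 39.1% ✓; 3' end GAC has 2 G/C ✓; Tm = 2·14 + 4·9 = 64°C ✓ — passes.
F4 (23 nt, A=11 T=3 G=4 C=5): longest run = 4 ✓; GC 9/23 = 39.1% ✓; 3' end CTC has 2 G/C ✓; Tm = 2·14 + 4·9 = 64°C ✓ — passes.
F5 (25 nt, A=5 T=10 G=6 C=4): longest run = 5 ✓; GC 10/25 = 40.0% ✓; 3' end CGG has 3 G/C ✓; Tm = 2·15 + 4·10 = 70°C, outside 62–69°C ✗ — fails.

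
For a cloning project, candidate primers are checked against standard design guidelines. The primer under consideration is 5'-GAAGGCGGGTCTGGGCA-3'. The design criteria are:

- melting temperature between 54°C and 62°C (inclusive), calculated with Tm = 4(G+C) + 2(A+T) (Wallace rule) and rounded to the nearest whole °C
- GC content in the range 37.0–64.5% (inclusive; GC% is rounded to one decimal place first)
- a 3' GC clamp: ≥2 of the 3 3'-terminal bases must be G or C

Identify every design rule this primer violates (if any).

Fails: GC content.

Base counts: A=3, T=2, G=9, C=3 (length 17).
Tm: Tm = 2·5 + 4·12 = 58°C ✓
GC content: GC 12/17 = 70.6%, outside 37.0–64.5% ✗
GC clamp: 3' end GCA has 2 G/C ✓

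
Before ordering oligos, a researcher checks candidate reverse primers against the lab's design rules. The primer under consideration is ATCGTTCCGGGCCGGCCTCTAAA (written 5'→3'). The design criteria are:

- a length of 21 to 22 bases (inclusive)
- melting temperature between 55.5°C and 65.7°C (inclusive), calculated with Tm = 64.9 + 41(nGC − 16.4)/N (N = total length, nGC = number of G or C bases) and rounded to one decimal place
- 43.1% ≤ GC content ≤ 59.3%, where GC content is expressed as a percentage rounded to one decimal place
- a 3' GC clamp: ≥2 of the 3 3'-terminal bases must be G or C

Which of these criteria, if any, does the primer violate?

Fails: length, GC content, GC clamp.

Base counts: A=4, T=5, G=6, C=8 (length 23).
length: length 23, outside 21–22 ✗
Tm: Tm = 64.9 + 41·(14 − 16.4)/23 = 60.6°C ✓
GC content: GC 14/23 = 60.9%, outside 43.1–59.3% ✗
GC clamp: 3' end AAA has 0 G/C, need ≥2 ✗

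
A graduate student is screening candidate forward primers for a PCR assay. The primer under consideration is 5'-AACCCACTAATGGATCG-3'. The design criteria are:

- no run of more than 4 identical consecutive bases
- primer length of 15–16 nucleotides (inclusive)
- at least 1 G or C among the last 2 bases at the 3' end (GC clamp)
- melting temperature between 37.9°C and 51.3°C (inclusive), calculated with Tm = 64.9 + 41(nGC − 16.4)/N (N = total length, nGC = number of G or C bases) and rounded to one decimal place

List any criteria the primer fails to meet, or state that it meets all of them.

Base counts: A=6, T=3, G=3, C=5 (length 17).
homopolymer run: longest run = 3 ✓
length: length 17, outside 15–16 ✗
GC clamp: 3' end CG has 2 G/C ✓
Tm: Tm = 64.9 + 41·(8 − 16.4)/17 = 44.6°C ✓

Fails: length.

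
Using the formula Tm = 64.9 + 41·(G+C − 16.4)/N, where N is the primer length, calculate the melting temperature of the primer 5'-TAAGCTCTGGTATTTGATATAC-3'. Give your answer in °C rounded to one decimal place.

Base counts: A=6, T=9, G=4, C=3; G+C = 7, N = 22.
Tm = 64.9 + 41·(7 − 16.4)/22 = 64.9 + -385.40/22 = 47.4°C.

47.4°C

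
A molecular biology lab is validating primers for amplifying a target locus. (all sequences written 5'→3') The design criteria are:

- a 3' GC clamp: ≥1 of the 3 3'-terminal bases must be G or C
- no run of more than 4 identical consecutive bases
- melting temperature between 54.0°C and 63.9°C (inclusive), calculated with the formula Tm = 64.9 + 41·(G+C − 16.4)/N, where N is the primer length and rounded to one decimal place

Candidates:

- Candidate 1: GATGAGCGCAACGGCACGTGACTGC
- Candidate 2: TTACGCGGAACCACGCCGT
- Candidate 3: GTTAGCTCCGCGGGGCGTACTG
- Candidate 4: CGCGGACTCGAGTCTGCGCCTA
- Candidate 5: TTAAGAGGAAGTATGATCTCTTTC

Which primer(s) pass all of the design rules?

Candidate 2, Candidate 3 and Candidate 4.

Candidate 1 (25 nt, A=6 T=3 G=9 C=7): 3' end TGC has 2 G/C ✓; longest run = 2 ✓; Tm = 64.9 + 41·(16 − 16.4)/25 = 64.2°C, outside 54.0–63.9°C ✗ — fails.
Candidate 2 (19 nt, A=4 T=3 G=5 C=7): 3' end CGT has 2 G/C ✓; longest run = 2 ✓; Tm = 64.9 + 41·(12 − 16.4)/19 = 55.4°C ✓ — passes.
Candidate 3 (22 nt, A=2 T=5 G=9 C=6): 3' end CTG has 2 G/C ✓; longest run = 4 ✓; Tm = 64.9 + 41·(15 − 16.4)/22 = 62.3°C ✓ — passes.
Candidate 4 (22 nt, A=3 T=4 G=7 C=8): 3' end CTA has 1 G/C ✓; longest run = 2 ✓; Tm = 64.9 + 41·(15 − 16.4)/22 = 62.3°C ✓ — passes.
Candidate 5 (24 nt, A=7 T=9 G=5 C=3): 3' end TTC has 1 G/C ✓; longest run = 3 ✓; Tm = 64.9 + 41·(8 − 16.4)/24 = 50.6°C, outside 54.0–63.9°C ✗ — fails.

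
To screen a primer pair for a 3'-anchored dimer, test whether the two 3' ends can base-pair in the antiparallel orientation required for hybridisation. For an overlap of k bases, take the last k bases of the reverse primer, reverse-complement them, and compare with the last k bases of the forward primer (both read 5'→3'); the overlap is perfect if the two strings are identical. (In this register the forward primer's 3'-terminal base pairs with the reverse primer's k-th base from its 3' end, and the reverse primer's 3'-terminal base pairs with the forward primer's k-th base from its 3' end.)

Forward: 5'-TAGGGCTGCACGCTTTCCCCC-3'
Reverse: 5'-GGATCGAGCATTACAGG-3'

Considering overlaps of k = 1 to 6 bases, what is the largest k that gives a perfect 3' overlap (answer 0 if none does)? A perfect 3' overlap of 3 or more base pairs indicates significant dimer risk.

Longest perfect overlap: 2 complementary base pairs; below the dimer-risk threshold (threshold 3).

Last 6 bases (5'→3') — forward …TCCCCC, reverse …TACAGG.
Reverse complement of the reverse primer's last 6 bases: CCTGTA; its first k bases are the reverse complement of the reverse primer's last k bases, so a perfect k-base overlap needs the forward primer's last k bases to equal them.
Comparing (forward last k vs required): k=1: C vs C ✓; k=2: CC vs CC ✓; k=3: CCC vs CCT ✗; k=4: CCCC vs CCTG ✗; k=5: CCCCC vs CCTGT ✗; k=6: TCCCCC vs CCTGTA ✗.
Perfect overlaps at k = 1, 2; the largest is 2.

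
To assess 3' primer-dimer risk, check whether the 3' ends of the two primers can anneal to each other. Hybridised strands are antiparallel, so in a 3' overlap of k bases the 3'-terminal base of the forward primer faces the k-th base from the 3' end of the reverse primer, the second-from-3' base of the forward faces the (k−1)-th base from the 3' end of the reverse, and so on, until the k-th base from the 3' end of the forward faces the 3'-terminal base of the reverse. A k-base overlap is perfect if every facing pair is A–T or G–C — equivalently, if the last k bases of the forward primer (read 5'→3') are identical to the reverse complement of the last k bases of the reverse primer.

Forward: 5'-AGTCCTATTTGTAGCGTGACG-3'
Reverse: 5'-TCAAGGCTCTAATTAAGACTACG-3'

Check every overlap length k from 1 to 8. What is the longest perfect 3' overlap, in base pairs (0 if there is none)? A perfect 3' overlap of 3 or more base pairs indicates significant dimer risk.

Longest perfect overlap: 2 complementary base pairs; below the dimer-risk threshold (threshold 3).

Last 8 bases (5'→3') — forward …GCGTGACG, reverse …AGACTACG.
Reverse complement of the reverse primer's last 8 bases: CGTAGTCT; its first k bases are the reverse complement of the reverse primer's last k bases, so a perfect k-base overlap needs the forward primer's last k bases to equal them.
Comparing (forward last k vs required): k=1: G vs C ✗; k=2: CG vs CG ✓; k=3: ACG vs CGT ✗; k=4: GACG vs CGTA ✗; k=5: TGACG vs CGTAG ✗; k=6: GTGACG vs CGTAGT ✗; k=7: CGTGACG vs CGTAGTC ✗; k=8: GCGTGACG vs CGTAGTCT ✗.
Only k = 2 is perfect, so the longest perfect 3' overlap is 2.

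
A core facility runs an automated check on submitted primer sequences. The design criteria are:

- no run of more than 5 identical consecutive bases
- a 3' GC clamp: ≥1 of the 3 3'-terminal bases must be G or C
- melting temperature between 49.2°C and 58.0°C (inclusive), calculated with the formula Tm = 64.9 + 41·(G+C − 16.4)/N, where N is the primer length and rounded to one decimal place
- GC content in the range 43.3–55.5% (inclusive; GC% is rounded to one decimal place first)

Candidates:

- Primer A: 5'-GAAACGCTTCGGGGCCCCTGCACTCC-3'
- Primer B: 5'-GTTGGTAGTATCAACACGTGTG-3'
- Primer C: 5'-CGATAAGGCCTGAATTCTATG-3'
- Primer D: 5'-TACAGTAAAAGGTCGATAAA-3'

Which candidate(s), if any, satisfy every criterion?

Primer B only.

Primer A (26 nt, A=4 T=4 G=7 C=11): longest run = 4 ✓; 3' end TCC has 2 G/C ✓; Tm = 64.9 + 41·(18 − 16.4)/26 = 67.4°C, outside 49.2–58.0°C ✗; GC 18/26 = 69.2%, outside 43.3–55.5% ✗ — fails.
Primer B (22 nt, A=5 T=7 G=7 C=3): longest run = 2 ✓; 3' end GTG has 2 G/C ✓; Tm = 64.9 + 41·(10 − 16.4)/22 = 53.0°C ✓; GC 10/22 = 45.5% ✓ — passes.
Primer C (21 nt, A=6 T=6 G=5 C=4): longest run = 2 ✓; 3' end ATG has 1 G/C ✓; Tm = 64.9 + 41·(9 − 16.4)/21 = 50.5°C ✓; GC 9/21 = 42.9%, outside 43.3–55.5% ✗ — fails.
Primer D (20 nt, A=10 T=4 G=4 C=2): longest run = 4 ✓; 3' end AAA has 0 G/C, need ≥1 ✗; Tm = 64.9 + 41·(6 − 16.4)/20 = 43.6°C, outside 49.2–58.0°C ✗; GC 6/20 = 30.0%, outside 43.3–55.5% ✗ — fails.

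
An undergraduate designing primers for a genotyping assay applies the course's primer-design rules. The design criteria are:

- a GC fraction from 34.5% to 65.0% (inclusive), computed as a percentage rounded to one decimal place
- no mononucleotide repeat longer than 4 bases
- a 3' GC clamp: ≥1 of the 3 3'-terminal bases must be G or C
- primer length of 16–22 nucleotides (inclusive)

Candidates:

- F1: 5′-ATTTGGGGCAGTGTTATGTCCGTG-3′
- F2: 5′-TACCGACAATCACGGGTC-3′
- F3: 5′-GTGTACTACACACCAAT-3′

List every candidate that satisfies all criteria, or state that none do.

F2 only.

F1 (24 nt, A=3 T=9 G=9 C=3): GC 12/24 = 50.0% ✓; longest run = 4 ✓; 3' end GTG has 2 G/C ✓; length 24, outside 16–22 ✗ — fails.
F2 (18 nt, A=5 T=3 G=4 C=6): GC 10/18 = 55.6% ✓; longest run = 3 ✓; 3' end GTC has 2 G/C ✓; length 18 ✓ — passes.
F3 (17 nt, A=6 T=4 G=2 C=5): GC 7/17 = 41.2% ✓; longest run = 2 ✓; 3' end AAT has 0 G/C, need ≥1 ✗; length 17 ✓ — fails.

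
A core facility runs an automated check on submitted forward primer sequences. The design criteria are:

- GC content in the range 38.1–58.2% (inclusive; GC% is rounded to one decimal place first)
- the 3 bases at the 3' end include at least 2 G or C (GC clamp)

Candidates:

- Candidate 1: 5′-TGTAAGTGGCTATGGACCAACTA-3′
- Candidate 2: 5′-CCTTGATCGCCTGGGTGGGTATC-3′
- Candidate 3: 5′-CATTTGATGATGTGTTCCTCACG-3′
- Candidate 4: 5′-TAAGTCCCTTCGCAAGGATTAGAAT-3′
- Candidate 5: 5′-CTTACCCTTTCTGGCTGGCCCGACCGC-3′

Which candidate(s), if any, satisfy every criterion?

Candidate 1 (23 nt, A=7 T=6 G=6 C=4): GC 10/23 = 43.5% ✓; 3' end CTA has 1 G/C, need ≥2 ✗ — fails.
Candidate 2 (23 nt, A=2 T=7 G=8 C=6): GC 14/23 = 60.9%, outside 38.1–58.2% ✗; 3' end ATC has 1 G/C, need ≥2 ✗ — fails.
Candidate 3 (23 nt, A=4 T=9 G=5 C=5): GC 10/23 = 43.5% ✓; 3' end ACG has 2 G/C ✓ — passes.
Candidate 4 (25 nt, A=8 T=7 G=5 C=5): GC 10/25 = 40.0% ✓; 3' end AAT has 0 G/C, need ≥2 ✗ — fails.
Candidate 5 (27 nt, A=2 T=7 G=6 C=12): GC 18/27 = 66.7%, outside 38.1–58.2% ✗; 3' end CGC has 3 G/C ✓ — fails.

Candidate 3 only.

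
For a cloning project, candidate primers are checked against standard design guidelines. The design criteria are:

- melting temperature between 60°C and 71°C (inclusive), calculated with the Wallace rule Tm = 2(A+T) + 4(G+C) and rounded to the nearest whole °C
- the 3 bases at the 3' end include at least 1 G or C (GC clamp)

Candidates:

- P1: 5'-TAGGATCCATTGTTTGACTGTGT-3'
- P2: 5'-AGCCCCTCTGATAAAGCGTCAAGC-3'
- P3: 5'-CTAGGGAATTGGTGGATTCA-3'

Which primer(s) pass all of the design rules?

P1 (23 nt, A=4 T=10 G=6 C=3): Tm = 2·14 + 4·9 = 64°C ✓; 3' end TGT has 1 G/C ✓ — passes.
P2 (24 nt, A=7 T=4 G=5 C=8): Tm = 2·11 + 4·13 = 74°C, outside 60–71°C ✗; 3' end AGC has 2 G/C ✓ — fails.
P3 (20 nt, A=5 T=6 G=7 C=2): Tm = 2·11 + 4·9 = 58°C, outside 60–71°C ✗; 3' end TCA has 1 G/C ✓ — fails.

P1 only.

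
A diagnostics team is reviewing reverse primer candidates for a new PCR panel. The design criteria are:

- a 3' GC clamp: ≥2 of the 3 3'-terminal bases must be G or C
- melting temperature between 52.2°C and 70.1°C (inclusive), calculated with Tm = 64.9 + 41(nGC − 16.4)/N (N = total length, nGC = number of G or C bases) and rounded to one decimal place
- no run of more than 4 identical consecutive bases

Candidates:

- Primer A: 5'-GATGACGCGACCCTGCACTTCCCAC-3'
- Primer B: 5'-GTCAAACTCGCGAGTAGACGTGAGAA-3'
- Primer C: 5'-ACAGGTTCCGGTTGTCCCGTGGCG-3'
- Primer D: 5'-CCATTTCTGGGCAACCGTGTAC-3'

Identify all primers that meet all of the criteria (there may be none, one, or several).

Primer A (25 nt, A=5 T=4 G=5 C=11): 3' end CAC has 2 G/C ✓; Tm = 64.9 + 41·(16 − 16.4)/25 = 64.2°C ✓; longest run = 3 ✓ — passes.
Primer B (26 nt, A=9 T=4 G=8 C=5): 3' end GAA has 1 G/C, need ≥2 ✗; Tm = 64.9 + 41·(13 − 16.4)/26 = 59.5°C ✓; longest run = 3 ✓ — fails.
Primer C (24 nt, A=2 T=6 G=9 C=7): 3' end GCG has 3 G/C ✓; Tm = 64.9 + 41·(16 − 16.4)/24 = 64.2°C ✓; longest run = 3 ✓ — passes.
Primer D (22 nt, A=4 T=6 G=5 C=7): 3' end TAC has 1 G/C, need ≥2 ✗; Tm = 64.9 + 41·(12 − 16.4)/22 = 56.7°C ✓; longest run = 3 ✓ — fails.

Primer A and Primer C.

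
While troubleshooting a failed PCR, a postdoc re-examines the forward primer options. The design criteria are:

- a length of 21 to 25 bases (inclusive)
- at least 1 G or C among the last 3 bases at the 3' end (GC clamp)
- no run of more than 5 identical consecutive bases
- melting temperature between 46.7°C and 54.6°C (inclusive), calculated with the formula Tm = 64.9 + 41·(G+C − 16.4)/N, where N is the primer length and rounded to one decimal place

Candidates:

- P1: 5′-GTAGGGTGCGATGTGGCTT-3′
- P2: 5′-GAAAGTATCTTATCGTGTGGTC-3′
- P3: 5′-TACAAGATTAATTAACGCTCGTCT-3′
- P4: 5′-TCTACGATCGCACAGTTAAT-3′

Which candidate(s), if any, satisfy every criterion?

P2 and P3.

P1 (19 nt, A=2 T=6 G=9 C=2): length 19, outside 21–25 ✗; 3' end CTT has 1 G/C ✓; longest run = 3 ✓; Tm = 64.9 + 41·(11 − 16.4)/19 = 53.2°C ✓ — fails.
P2 (22 nt, A=5 T=8 G=6 C=3): length 22 ✓; 3' end GTC has 2 G/C ✓; longest run = 3 ✓; Tm = 64.9 + 41·(9 − 16.4)/22 = 51.1°C ✓ — passes.
P3 (24 nt, A=8 T=8 G=3 C=5): length 24 ✓; 3' end TCT has 1 G/C ✓; longest run = 2 ✓; Tm = 64.9 + 41·(8 − 16.4)/24 = 50.6°C ✓ — passes.
P4 (20 nt, A=6 T=6 G=3 C=5): length 20, outside 21–25 ✗; 3' end AAT has 0 G/C, need ≥1 ✗; longest run = 2 ✓; Tm = 64.9 + 41·(8 − 16.4)/20 = 47.7°C ✓ — fails.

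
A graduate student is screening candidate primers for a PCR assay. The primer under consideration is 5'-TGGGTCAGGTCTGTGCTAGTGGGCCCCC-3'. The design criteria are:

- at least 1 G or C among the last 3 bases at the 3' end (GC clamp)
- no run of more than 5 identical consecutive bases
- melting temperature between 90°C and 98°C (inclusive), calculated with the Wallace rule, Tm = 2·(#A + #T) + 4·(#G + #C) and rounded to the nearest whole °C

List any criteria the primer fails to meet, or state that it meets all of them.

Meets all criteria.

Base counts: A=2, T=7, G=11, C=8 (length 28).
GC clamp: 3' end CCC has 3 G/C ✓
homopolymer run: longest run = 5 ✓
Tm: Tm = 2·9 + 4·19 = 94°C ✓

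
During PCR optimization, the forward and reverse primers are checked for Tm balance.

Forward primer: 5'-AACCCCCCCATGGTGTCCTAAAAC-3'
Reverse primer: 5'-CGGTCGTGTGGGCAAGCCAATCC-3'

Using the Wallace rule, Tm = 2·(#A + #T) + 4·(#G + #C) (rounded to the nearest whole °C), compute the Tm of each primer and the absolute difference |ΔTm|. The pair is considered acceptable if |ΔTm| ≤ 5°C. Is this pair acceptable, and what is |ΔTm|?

Forward: A=7 T=4 G=3 C=10 → Tm = 2·11 + 4·13 = 74°C.
Reverse: A=4 T=4 G=8 C=7 → Tm = 2·8 + 4·15 = 76°C.
|ΔTm| = |74 − 76| = 2°C, ≤ 5°C.

|ΔTm| = 2°C; the pair is acceptable.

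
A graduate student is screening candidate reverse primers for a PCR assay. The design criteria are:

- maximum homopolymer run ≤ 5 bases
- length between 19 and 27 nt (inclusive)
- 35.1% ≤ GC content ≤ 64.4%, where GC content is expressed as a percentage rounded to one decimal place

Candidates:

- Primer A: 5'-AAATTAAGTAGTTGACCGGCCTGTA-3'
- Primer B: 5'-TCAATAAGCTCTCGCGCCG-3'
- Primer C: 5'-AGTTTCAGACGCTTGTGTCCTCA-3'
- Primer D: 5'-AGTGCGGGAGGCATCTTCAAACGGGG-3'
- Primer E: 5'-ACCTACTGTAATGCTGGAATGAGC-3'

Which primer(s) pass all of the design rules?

Primer A (25 nt, A=8 T=7 G=6 C=4): longest run = 3 ✓; length 25 ✓; GC 10/25 = 40.0% ✓ — passes.
Primer B (19 nt, A=4 T=4 G=4 C=7): longest run = 2 ✓; length 19 ✓; GC 11/19 = 57.9% ✓ — passes.
Primer C (23 nt, A=4 T=8 G=5 C=6): longest run = 3 ✓; length 23 ✓; GC 11/23 = 47.8% ✓ — passes.
Primer D (26 nt, A=6 T=4 G=11 C=5): longest run = 4 ✓; length 26 ✓; GC 16/26 = 61.5% ✓ — passes.
Primer E (24 nt, A=7 T=6 G=6 C=5): longest run = 2 ✓; length 24 ✓; GC 11/24 = 45.8% ✓ — passes.

Primer A, Primer B, Primer C, Primer D and Primer E.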